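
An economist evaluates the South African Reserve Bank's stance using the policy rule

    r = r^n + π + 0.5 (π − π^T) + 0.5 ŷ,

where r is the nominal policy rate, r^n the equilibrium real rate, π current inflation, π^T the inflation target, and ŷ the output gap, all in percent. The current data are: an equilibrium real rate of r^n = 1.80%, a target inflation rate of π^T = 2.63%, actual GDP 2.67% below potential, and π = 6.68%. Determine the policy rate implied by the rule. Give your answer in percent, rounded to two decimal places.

Output 2.67% below potential → ŷ = -2.67.
r = 1.80 + 6.68 + 0.5 × (6.68 − 2.63) + 0.5 × (-2.67)
   = 1.80 + 6.68 + 2.025 − 1.335 = 9.17

9.17%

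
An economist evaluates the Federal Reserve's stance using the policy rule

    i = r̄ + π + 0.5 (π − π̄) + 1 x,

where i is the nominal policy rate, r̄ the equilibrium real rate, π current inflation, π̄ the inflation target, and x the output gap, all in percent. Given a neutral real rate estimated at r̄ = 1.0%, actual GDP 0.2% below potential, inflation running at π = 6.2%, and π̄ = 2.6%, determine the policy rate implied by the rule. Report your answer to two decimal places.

Output 0.2% below potential → x = -0.2.
i = 1.0 + 6.2 + 0.5 × (6.2 − 2.6) + 1 × (-0.2)
   = 1.0 + 6.2 + 1.8 − 0.2 = 8.80

8.80%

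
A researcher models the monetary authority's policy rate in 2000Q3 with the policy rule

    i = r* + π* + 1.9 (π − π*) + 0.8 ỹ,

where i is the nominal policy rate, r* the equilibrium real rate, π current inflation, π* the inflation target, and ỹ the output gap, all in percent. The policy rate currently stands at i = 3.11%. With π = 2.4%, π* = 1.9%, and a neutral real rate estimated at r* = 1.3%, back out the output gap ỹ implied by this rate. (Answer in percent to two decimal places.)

-1.30%

0.8 ỹ = 3.11 − 1.3 − 1.9 − 1.9 × (2.4 − 1.9) = -1.04
ỹ = -1.04 / 0.8 = -1.30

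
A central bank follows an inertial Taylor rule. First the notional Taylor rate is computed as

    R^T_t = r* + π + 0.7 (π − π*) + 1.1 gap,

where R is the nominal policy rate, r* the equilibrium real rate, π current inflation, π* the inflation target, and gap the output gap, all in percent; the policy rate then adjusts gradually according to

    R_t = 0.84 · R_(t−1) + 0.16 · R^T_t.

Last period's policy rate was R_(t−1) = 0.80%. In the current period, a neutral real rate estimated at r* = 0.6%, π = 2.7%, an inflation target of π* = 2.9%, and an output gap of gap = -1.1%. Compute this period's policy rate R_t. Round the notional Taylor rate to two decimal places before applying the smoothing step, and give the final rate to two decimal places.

R^T_t = 0.6 + 2.7 + 0.7 × (2.7 − 2.9) + 1.1 × (-1.1)
   = 0.6 + 2.7 − 0.14 − 1.21 = 1.95
R_t = 0.84 × 0.80 + 0.16 × 1.95 = 0.672 + 0.312 = 0.98

0.98%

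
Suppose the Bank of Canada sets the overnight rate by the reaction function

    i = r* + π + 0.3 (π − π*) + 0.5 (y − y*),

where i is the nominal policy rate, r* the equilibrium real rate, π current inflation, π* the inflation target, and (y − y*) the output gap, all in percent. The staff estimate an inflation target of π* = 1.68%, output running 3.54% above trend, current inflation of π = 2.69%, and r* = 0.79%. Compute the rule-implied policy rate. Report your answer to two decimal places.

Output 3.54% above potential → (y − y*) = 3.54.
i = 0.79 + 2.69 + 0.3 × (2.69 − 1.68) + 0.5 × 3.54
   = 0.79 + 2.69 + 0.303 + 1.77 = 5.55

5.55%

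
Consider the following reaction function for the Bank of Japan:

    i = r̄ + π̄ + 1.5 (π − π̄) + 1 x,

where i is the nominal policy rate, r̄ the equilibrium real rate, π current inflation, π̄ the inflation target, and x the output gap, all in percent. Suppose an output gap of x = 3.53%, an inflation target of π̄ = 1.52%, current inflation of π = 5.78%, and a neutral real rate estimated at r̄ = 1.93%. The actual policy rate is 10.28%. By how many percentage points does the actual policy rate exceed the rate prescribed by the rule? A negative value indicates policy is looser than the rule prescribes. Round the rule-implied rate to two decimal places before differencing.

-3.09 pp

i = 1.93 + 1.52 + 1.5 × (5.78 − 1.52) + 1 × 3.53
   = 1.93 + 1.52 + 6.39 + 3.53 = 13.37
Deviation = 10.28 − 13.37 = -3.09 pp.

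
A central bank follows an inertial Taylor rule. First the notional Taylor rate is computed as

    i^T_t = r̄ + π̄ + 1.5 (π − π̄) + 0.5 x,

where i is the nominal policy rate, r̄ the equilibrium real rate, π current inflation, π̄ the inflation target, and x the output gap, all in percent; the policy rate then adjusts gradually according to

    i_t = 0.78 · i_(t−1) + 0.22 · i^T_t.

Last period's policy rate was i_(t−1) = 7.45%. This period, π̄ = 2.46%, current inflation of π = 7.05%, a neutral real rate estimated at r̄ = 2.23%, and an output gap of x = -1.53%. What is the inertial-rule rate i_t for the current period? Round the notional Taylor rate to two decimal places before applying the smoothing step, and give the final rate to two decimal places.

8.19%

i^T_t = 2.23 + 2.46 + 1.5 × (7.05 − 2.46) + 0.5 × (-1.53)
   = 2.23 + 2.46 + 6.885 − 0.765 = 10.81
i_t = 0.78 × 7.45 + 0.22 × 10.81 = 5.811 + 2.3782 = 8.19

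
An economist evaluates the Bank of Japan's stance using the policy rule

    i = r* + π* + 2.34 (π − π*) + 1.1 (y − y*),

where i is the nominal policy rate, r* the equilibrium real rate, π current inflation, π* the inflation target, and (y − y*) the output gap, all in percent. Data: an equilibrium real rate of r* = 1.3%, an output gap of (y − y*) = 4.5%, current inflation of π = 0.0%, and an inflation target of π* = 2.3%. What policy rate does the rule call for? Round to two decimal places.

3.17%

i = 1.3 + 2.3 + 2.34 × (0.0 − 2.3) + 1.1 × 4.5
   = 1.3 + 2.3 − 5.382 + 4.95 = 3.17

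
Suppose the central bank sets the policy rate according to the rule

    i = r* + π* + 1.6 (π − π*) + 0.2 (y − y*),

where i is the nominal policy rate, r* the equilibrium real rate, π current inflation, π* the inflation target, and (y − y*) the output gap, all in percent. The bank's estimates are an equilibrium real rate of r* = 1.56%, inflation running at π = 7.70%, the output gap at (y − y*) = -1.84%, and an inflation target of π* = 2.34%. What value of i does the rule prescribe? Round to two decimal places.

12.11%

i = 1.56 + 2.34 + 1.6 × (7.70 − 2.34) + 0.2 × (-1.84)
   = 1.56 + 2.34 + 8.576 − 0.368 = 12.11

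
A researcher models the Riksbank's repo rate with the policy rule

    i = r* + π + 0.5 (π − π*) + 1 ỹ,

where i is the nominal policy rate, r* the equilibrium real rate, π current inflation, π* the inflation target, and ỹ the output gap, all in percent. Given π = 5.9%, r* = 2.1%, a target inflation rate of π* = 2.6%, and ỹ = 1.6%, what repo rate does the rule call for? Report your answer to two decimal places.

i = 2.1 + 5.9 + 0.5 × (5.9 − 2.6) + 1 × 1.6
   = 2.1 + 5.9 + 1.65 + 1.6 = 11.25

11.25%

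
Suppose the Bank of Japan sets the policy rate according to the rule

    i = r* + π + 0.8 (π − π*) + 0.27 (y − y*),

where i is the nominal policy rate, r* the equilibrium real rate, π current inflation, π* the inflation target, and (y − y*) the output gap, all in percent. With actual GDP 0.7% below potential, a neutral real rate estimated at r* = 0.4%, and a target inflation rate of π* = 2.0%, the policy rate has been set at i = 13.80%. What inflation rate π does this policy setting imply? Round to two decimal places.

Output 0.7% below potential → (y − y*) = -0.7.
Collecting π: i = r* + (1 + 0.8) π − 0.8 π* + 0.27 (y − y*)
1.8 π = 13.80 − 0.4 + 0.8 × 2.0 − 0.27 × (-0.7) = 15.189
π = 15.189 / 1.8 = 8.44

8.44%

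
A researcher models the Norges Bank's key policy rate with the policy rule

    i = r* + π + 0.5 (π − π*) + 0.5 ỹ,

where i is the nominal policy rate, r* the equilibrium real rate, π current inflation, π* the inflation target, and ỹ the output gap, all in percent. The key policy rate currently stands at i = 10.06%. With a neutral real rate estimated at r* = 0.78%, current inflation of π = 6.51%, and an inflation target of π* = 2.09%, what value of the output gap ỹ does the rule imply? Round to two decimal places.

0.5 ỹ = 10.06 − 0.78 − 6.51 − 0.5 × (6.51 − 2.09) = 0.56
ỹ = 0.56 / 0.5 = 1.12

1.12%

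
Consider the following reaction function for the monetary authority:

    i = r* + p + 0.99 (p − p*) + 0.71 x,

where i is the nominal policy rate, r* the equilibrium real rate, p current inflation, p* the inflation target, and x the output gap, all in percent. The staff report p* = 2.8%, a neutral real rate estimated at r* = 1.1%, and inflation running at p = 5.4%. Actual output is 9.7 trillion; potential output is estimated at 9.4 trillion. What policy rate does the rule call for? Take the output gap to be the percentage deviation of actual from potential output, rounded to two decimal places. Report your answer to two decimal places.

11.34%

Output gap = 100 × (9.7 − 9.4) / 9.4 = 3.19%.
i = 1.10 + 5.40 + 0.99 × (5.40 − 2.80) + 0.71 × 3.19
   = 1.10 + 5.4 + 2.574 + 2.2649 = 11.34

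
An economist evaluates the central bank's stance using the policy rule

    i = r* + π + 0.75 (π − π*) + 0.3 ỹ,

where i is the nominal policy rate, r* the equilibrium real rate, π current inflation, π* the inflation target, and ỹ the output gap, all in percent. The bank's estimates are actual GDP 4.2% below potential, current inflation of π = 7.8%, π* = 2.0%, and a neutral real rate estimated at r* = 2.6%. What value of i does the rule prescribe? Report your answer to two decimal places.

Output 4.2% below potential → ỹ = -4.2.
i = 2.6 + 7.8 + 0.75 × (7.8 − 2.0) + 0.3 × (-4.2)
   = 2.6 + 7.8 + 4.35 − 1.26 = 13.49

13.49%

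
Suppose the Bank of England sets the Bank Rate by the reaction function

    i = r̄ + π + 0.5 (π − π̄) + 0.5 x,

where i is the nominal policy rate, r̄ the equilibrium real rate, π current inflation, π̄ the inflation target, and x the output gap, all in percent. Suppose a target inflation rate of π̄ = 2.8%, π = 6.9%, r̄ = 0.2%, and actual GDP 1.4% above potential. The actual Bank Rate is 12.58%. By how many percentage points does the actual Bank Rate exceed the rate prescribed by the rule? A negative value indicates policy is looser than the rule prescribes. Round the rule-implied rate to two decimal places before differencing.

Output 1.4% above potential → x = 1.4.
i = 0.2 + 6.9 + 0.5 × (6.9 − 2.8) + 0.5 × 1.4
   = 0.2 + 6.9 + 2.05 + 0.7 = 9.85
Deviation = 12.58 − 9.85 = 2.73 pp.

2.73 pp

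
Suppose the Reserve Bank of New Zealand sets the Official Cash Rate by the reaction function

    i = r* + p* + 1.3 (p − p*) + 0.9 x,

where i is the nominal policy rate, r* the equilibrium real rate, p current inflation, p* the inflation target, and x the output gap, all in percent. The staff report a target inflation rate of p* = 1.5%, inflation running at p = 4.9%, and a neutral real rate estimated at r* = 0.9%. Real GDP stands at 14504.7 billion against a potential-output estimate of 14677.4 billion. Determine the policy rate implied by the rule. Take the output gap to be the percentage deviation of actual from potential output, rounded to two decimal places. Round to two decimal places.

Output gap = 100 × (14504.7 − 14677.4) / 14677.4 = -1.18%.
i = 0.90 + 1.50 + 1.3 × (4.90 − 1.50) + 0.9 × (-1.18)
   = 0.90 + 1.5 + 4.42 − 1.062 = 5.76

5.76%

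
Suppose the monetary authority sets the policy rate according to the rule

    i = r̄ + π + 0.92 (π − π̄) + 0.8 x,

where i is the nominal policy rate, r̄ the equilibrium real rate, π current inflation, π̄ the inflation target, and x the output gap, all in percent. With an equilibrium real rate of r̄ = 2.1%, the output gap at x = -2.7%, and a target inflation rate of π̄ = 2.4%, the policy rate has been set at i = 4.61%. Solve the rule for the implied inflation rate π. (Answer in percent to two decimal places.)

Collecting π: i = r̄ + (1 + 0.92) π − 0.92 π̄ + 0.8 x
1.92 π = 4.61 − 2.1 + 0.92 × 2.4 − 0.8 × (-2.7) = 6.878
π = 6.878 / 1.92 = 3.58

3.58%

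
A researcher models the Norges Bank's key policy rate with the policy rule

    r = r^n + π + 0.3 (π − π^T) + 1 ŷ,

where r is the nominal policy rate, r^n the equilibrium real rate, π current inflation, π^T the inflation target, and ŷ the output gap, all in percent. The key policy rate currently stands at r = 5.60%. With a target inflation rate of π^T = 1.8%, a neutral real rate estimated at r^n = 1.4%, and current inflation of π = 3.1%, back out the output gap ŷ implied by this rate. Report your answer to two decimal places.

1 ŷ = 5.60 − 1.4 − 3.1 − 0.3 × (3.1 − 1.8) = 0.71
ŷ = 0.71 / 1 = 0.71

0.71%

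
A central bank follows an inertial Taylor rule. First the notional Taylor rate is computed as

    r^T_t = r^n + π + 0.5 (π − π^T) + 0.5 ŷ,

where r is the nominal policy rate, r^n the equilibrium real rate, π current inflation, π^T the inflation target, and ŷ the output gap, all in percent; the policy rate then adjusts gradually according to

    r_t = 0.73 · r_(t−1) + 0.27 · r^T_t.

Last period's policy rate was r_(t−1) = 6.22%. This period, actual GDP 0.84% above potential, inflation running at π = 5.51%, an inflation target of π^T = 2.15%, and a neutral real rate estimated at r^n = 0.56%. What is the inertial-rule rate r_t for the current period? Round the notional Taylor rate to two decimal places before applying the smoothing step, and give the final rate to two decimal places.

6.75%

Output 0.84% above potential → ŷ = 0.84.
r^T_t = 0.56 + 5.51 + 0.5 × (5.51 − 2.15) + 0.5 × 0.84
   = 0.56 + 5.51 + 1.68 + 0.42 = 8.17
r_t = 0.73 × 6.22 + 0.27 × 8.17 = 4.5406 + 2.2059 = 6.75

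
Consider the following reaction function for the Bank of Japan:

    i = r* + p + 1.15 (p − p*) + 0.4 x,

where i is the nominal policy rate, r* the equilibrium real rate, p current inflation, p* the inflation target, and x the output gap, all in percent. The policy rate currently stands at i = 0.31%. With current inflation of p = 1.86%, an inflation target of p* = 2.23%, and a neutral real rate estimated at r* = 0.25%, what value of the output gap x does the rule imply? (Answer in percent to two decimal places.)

0.4 x = 0.31 − 0.25 − 1.86 − 1.15 × (1.86 − 2.23) = -1.3745
x = -1.3745 / 0.4 = -3.44

-3.44%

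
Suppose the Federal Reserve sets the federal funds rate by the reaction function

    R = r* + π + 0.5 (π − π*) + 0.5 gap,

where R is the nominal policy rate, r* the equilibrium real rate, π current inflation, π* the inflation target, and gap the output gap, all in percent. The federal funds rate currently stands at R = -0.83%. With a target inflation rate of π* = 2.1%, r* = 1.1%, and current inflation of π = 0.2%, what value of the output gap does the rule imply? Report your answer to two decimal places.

0.5 gap = -0.83 − 1.1 − 0.2 − 0.5 × (0.2 − 2.1) = -1.18
gap = -1.18 / 0.5 = -2.36

-2.36%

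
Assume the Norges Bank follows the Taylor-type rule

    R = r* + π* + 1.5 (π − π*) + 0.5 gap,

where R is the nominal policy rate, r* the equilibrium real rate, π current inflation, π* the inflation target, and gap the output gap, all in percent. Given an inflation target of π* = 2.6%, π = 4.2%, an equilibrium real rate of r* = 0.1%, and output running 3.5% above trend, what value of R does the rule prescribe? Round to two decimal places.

6.85%

Output 3.5% above potential → gap = 3.5.
R = 0.1 + 2.6 + 1.5 × (4.2 − 2.6) + 0.5 × 3.5
   = 0.1 + 2.6 + 2.4 + 1.75 = 6.85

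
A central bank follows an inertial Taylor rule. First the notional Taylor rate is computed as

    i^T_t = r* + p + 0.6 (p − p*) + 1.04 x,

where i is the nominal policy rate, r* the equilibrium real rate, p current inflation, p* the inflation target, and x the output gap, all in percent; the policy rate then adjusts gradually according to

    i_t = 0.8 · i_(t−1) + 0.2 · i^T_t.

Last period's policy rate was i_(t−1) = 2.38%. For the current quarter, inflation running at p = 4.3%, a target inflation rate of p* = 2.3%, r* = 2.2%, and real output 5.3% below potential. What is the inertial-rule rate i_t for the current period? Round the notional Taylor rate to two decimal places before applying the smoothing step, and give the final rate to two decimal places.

Output 5.3% below potential → x = -5.3.
i^T_t = 2.2 + 4.3 + 0.6 × (4.3 − 2.3) + 1.04 × (-5.3)
   = 2.2 + 4.3 + 1.2 − 5.512 = 2.19
i_t = 0.8 × 2.38 + 0.2 × 2.19 = 1.904 + 0.438 = 2.34

2.34%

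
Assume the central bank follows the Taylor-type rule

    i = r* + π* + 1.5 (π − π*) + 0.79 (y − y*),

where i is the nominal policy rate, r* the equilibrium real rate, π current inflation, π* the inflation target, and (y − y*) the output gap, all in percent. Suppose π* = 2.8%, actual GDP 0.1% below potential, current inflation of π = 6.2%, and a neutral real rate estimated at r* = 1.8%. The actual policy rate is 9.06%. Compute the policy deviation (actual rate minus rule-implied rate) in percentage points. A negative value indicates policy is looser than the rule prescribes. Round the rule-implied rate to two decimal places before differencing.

Output 0.1% below potential → (y − y*) = -0.1.
i = 1.8 + 2.8 + 1.5 × (6.2 − 2.8) + 0.79 × (-0.1)
   = 1.8 + 2.8 + 5.1 − 0.079 = 9.62
Deviation = 9.06 − 9.62 = -0.56 pp.

-0.56 pp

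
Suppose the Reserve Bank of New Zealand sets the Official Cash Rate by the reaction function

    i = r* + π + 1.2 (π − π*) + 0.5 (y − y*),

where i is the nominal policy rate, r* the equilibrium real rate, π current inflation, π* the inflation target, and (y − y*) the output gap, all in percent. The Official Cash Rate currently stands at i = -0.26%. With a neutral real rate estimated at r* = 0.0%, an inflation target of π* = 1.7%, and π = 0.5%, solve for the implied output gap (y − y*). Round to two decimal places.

0.5 (y − y*) = -0.26 − 0.0 − 0.5 − 1.2 × (0.5 − 1.7) = 0.68
(y − y*) = 0.68 / 0.5 = 1.36

1.36%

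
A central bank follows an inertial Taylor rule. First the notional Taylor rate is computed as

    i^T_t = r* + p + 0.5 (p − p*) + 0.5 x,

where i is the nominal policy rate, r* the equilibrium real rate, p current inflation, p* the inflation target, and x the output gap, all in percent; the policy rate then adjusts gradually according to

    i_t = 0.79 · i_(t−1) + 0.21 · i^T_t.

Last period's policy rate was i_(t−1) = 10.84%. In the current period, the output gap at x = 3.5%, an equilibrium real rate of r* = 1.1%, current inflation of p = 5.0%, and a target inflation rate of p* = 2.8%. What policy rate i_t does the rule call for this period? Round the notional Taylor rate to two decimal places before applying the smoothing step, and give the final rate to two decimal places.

i^T_t = 1.1 + 5.0 + 0.5 × (5.0 − 2.8) + 0.5 × 3.5
   = 1.1 + 5 + 1.1 + 1.75 = 8.95
i_t = 0.79 × 10.84 + 0.21 × 8.95 = 8.5636 + 1.8795 = 10.44

10.44%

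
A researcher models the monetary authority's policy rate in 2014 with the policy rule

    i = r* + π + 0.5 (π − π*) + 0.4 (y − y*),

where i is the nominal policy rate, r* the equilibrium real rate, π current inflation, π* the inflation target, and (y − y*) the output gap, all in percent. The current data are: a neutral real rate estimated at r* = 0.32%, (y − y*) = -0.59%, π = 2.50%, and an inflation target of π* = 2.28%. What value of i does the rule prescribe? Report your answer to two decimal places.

i = 0.32 + 2.50 + 0.5 × (2.50 − 2.28) + 0.4 × (-0.59)
   = 0.32 + 2.5 + 0.11 − 0.236 = 2.69

2.69%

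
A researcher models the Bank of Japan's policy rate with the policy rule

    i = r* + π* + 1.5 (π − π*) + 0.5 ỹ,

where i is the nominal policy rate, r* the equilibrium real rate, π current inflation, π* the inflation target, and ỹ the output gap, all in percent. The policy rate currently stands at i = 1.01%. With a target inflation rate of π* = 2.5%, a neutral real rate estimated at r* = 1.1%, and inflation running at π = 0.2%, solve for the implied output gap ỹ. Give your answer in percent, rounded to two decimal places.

0.5 ỹ = 1.01 − 1.1 − 2.5 − 1.5 × (0.2 − 2.5) = 0.86
ỹ = 0.86 / 0.5 = 1.72

1.72%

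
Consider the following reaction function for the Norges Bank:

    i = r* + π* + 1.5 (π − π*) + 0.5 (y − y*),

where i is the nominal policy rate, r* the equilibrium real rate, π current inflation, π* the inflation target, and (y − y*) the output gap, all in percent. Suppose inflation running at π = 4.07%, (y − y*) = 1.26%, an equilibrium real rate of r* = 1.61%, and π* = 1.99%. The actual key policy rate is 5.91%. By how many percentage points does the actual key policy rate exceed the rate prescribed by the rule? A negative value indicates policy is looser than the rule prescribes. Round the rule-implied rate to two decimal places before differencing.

-1.44 pp

i = 1.61 + 1.99 + 1.5 × (4.07 − 1.99) + 0.5 × 1.26
   = 1.61 + 1.99 + 3.12 + 0.63 = 7.35
Deviation = 5.91 − 7.35 = -1.44 pp.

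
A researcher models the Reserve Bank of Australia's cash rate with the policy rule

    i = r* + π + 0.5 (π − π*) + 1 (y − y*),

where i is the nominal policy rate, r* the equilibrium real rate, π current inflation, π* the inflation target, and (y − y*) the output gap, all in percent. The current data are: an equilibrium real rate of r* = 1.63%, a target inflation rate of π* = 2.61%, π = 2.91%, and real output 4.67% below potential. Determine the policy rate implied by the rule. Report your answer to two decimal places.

Output 4.67% below potential → (y − y*) = -4.67.
i = 1.63 + 2.91 + 0.5 × (2.91 − 2.61) + 1 × (-4.67)
   = 1.63 + 2.91 + 0.15 − 4.67 = 0.02

0.02%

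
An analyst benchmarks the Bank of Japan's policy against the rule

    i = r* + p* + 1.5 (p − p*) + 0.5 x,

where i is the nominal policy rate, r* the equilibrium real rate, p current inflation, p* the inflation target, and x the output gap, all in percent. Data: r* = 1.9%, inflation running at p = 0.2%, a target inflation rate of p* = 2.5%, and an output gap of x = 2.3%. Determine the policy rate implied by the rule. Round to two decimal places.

2.10%

i = 1.9 + 2.5 + 1.5 × (0.2 − 2.5) + 0.5 × 2.3
   = 1.9 + 2.5 − 3.45 + 1.15 = 2.10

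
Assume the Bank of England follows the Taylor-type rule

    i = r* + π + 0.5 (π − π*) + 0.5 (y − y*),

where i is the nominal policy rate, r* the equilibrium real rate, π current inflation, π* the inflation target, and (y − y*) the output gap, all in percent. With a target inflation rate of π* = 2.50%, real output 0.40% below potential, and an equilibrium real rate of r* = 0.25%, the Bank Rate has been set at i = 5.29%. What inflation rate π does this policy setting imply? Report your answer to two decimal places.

Output 0.40% below potential → (y − y*) = -0.40.
Collecting π: i = r* + (1 + 0.5) π − 0.5 π* + 0.5 (y − y*)
1.5 π = 5.29 − 0.25 + 0.5 × 2.50 − 0.5 × (-0.40) = 6.49
π = 6.49 / 1.5 = 4.33

4.33%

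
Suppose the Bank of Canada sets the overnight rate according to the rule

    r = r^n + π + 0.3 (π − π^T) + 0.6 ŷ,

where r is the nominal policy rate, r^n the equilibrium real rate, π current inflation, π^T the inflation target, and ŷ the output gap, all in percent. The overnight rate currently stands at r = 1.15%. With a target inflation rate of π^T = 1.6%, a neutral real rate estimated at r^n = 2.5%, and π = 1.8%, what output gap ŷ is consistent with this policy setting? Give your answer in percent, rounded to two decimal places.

-5.35%

0.6 ŷ = 1.15 − 2.5 − 1.8 − 0.3 × (1.8 − 1.6) = -3.21
ŷ = -3.21 / 0.6 = -5.35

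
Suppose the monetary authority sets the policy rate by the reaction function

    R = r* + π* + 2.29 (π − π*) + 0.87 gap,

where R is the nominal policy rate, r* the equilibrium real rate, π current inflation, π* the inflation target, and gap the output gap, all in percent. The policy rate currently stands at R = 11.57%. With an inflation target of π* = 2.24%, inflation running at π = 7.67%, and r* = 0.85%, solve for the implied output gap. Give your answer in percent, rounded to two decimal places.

-4.55%

0.87 gap = 11.57 − 0.85 − 2.24 − 2.29 × (7.67 − 2.24) = -3.9547
gap = -3.9547 / 0.87 = -4.55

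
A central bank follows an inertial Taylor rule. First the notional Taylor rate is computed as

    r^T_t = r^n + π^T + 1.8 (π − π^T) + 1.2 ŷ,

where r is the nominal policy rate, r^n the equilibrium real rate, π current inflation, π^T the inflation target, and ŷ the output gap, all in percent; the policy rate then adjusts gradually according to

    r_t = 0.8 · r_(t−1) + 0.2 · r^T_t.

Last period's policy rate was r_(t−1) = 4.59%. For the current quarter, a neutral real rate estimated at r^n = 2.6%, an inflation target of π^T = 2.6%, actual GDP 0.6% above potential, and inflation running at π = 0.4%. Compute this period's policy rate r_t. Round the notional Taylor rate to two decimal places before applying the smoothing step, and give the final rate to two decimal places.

4.06%

Output 0.6% above potential → ŷ = 0.6.
r^T_t = 2.6 + 2.6 + 1.8 × (0.4 − 2.6) + 1.2 × 0.6
   = 2.6 + 2.6 − 3.96 + 0.72 = 1.96
r_t = 0.8 × 4.59 + 0.2 × 1.96 = 3.672 + 0.392 = 4.06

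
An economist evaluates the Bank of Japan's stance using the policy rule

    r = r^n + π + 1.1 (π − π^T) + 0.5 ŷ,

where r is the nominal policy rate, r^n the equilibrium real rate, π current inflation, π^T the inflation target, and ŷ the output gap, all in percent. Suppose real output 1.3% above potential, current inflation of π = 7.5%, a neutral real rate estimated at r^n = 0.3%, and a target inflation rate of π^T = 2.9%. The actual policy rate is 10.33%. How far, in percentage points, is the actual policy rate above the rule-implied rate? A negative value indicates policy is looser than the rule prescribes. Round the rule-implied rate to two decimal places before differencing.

Output 1.3% above potential → ŷ = 1.3.
r = 0.3 + 7.5 + 1.1 × (7.5 − 2.9) + 0.5 × 1.3
   = 0.3 + 7.5 + 5.06 + 0.65 = 13.51
Deviation = 10.33 − 13.51 = -3.18 pp.

-3.18 pp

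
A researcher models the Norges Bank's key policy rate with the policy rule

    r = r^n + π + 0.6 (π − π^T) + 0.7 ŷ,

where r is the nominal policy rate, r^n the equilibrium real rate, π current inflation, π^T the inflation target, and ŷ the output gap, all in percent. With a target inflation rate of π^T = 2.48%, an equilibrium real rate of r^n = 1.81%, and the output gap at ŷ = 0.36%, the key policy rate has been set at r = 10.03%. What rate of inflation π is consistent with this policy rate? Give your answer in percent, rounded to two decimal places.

Collecting π: r = r^n + (1 + 0.6) π − 0.6 π^T + 0.7 ŷ
1.6 π = 10.03 − 1.81 + 0.6 × 2.48 − 0.7 × 0.36 = 9.456
π = 9.456 / 1.6 = 5.91

5.91%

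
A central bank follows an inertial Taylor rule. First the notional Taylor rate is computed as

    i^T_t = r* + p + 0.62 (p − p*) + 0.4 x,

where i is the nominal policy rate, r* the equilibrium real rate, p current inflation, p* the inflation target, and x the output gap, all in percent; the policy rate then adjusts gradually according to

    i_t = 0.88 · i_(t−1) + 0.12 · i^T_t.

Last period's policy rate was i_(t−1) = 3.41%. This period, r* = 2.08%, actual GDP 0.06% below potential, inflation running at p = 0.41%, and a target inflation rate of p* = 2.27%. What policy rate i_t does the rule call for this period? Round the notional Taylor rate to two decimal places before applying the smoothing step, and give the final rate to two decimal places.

Output 0.06% below potential → x = -0.06.
i^T_t = 2.08 + 0.41 + 0.62 × (0.41 − 2.27) + 0.4 × (-0.06)
   = 2.08 + 0.41 − 1.1532 − 0.024 = 1.31
i_t = 0.88 × 3.41 + 0.12 × 1.31 = 3.0008 + 0.1572 = 3.16

3.16%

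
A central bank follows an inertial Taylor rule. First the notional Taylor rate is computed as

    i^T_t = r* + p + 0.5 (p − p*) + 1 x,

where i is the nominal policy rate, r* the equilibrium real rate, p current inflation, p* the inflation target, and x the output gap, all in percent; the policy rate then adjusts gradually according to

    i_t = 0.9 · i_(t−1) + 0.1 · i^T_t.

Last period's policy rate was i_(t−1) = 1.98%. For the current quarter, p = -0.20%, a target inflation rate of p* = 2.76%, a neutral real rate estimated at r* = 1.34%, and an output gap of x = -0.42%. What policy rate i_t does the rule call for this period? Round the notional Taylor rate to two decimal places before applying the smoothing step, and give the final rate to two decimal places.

1.71%

i^T_t = 1.34 + (-0.20) + 0.5 × (-0.20 − 2.76) + 1 × (-0.42)
   = 1.34 − 0.2 − 1.48 − 0.42 = -0.76
i_t = 0.9 × 1.98 + 0.1 × (-0.76) = 1.782 − 0.076 = 1.71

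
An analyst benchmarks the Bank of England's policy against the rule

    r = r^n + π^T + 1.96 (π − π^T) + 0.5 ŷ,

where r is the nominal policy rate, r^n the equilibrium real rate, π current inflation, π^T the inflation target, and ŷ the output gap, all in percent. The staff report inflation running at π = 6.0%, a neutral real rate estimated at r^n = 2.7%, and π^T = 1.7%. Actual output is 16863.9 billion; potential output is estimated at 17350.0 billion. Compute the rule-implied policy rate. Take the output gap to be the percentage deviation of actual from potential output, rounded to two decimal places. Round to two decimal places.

11.43%

Output gap = 100 × (16863.9 − 17350.0) / 17350.0 = -2.80%.
r = 2.70 + 1.70 + 1.96 × (6.00 − 1.70) + 0.5 × (-2.80)
   = 2.70 + 1.7 + 8.428 − 1.4 = 11.43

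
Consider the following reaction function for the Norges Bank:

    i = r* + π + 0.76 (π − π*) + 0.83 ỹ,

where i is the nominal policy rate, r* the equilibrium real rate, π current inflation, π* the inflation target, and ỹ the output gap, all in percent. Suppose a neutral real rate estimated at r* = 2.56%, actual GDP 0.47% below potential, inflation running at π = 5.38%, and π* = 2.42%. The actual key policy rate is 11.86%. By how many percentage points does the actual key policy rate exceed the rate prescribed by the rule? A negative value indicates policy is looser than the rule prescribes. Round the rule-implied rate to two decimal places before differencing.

Output 0.47% below potential → ỹ = -0.47.
i = 2.56 + 5.38 + 0.76 × (5.38 − 2.42) + 0.83 × (-0.47)
   = 2.56 + 5.38 + 2.2496 − 0.3901 = 9.80
Deviation = 11.86 − 9.80 = 2.06 pp.

2.06 pp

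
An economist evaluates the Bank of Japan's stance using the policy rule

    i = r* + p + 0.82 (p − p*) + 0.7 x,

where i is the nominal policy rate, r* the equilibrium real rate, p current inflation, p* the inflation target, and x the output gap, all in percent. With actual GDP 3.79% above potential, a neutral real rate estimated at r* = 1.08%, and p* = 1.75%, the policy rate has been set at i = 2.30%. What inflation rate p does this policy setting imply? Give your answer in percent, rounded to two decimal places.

Output 3.79% above potential → x = 3.79.
Collecting p: i = r* + (1 + 0.82) p − 0.82 p* + 0.7 x
1.82 p = 2.30 − 1.08 + 0.82 × 1.75 − 0.7 × 3.79 = 0.002
p = 0.002 / 1.82 = 0.00

0.00%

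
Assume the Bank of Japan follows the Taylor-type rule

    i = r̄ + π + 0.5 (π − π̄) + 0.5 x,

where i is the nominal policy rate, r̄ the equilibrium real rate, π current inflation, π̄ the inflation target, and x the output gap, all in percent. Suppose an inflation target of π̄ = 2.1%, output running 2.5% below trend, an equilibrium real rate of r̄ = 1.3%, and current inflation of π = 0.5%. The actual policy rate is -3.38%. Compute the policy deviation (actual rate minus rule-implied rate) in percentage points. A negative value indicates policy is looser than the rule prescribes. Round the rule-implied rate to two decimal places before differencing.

Output 2.5% below potential → x = -2.5.
i = 1.3 + 0.5 + 0.5 × (0.5 − 2.1) + 0.5 × (-2.5)
   = 1.3 + 0.5 − 0.8 − 1.25 = -0.25
Deviation = -3.38 − (-0.25) = -3.13 pp.

-3.13 pp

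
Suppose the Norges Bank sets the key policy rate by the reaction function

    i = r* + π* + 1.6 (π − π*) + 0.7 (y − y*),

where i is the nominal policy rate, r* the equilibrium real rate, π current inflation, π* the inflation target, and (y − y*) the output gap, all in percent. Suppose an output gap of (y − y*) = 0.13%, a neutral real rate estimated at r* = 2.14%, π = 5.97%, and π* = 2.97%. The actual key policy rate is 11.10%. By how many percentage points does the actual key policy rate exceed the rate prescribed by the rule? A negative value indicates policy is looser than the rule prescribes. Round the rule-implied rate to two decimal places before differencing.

i = 2.14 + 2.97 + 1.6 × (5.97 − 2.97) + 0.7 × 0.13
   = 2.14 + 2.97 + 4.8 + 0.091 = 10.00
Deviation = 11.10 − 10.00 = 1.10 pp.

1.10 pp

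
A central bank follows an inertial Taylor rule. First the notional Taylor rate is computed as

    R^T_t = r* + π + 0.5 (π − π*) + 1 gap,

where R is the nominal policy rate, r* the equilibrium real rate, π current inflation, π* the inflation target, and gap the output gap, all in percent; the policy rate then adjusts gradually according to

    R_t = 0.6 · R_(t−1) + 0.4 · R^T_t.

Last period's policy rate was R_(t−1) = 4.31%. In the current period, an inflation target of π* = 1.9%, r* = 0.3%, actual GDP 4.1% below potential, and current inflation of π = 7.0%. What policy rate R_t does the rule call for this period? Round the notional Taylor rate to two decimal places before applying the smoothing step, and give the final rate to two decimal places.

4.89%

Output 4.1% below potential → gap = -4.1.
R^T_t = 0.3 + 7.0 + 0.5 × (7.0 − 1.9) + 1 × (-4.1)
   = 0.3 + 7 + 2.55 − 4.1 = 5.75
R_t = 0.6 × 4.31 + 0.4 × 5.75 = 2.586 + 2.3 = 4.89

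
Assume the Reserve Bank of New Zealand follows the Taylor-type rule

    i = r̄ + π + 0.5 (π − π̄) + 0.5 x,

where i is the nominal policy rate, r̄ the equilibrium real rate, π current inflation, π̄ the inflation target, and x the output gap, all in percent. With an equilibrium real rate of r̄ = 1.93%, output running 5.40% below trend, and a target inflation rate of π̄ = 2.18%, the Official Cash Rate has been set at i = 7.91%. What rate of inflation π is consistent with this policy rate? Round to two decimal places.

Output 5.40% below potential → x = -5.40.
Collecting π: i = r̄ + (1 + 0.5) π − 0.5 π̄ + 0.5 x
1.5 π = 7.91 − 1.93 + 0.5 × 2.18 − 0.5 × (-5.40) = 9.77
π = 9.77 / 1.5 = 6.51

6.51%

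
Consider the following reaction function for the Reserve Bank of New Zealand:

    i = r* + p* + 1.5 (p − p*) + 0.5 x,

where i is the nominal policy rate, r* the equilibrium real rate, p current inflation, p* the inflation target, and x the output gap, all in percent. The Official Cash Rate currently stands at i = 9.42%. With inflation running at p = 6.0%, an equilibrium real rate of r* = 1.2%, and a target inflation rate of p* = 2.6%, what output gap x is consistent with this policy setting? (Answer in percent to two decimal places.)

0.5 x = 9.42 − 1.2 − 2.6 − 1.5 × (6.0 − 2.6) = 0.52
x = 0.52 / 0.5 = 1.04

1.04%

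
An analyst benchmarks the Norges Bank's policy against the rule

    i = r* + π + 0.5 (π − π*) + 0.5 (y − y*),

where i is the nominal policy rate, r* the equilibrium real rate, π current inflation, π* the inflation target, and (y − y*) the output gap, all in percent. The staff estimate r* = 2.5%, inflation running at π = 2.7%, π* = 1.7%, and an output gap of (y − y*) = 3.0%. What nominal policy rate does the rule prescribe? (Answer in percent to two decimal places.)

7.20%

i = 2.5 + 2.7 + 0.5 × (2.7 − 1.7) + 0.5 × 3.0
   = 2.5 + 2.7 + 0.5 + 1.5 = 7.20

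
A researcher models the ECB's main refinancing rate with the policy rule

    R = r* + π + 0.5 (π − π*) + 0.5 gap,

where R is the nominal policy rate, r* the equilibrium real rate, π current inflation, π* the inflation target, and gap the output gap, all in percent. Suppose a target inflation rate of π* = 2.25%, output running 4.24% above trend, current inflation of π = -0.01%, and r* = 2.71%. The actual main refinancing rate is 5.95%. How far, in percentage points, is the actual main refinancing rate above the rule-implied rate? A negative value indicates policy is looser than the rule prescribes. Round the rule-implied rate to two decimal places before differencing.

2.26 pp

Output 4.24% above potential → gap = 4.24.
R = 2.71 + (-0.01) + 0.5 × (-0.01 − 2.25) + 0.5 × 4.24
   = 2.71 − 0.01 − 1.13 + 2.12 = 3.69
Deviation = 5.95 − 3.69 = 2.26 pp.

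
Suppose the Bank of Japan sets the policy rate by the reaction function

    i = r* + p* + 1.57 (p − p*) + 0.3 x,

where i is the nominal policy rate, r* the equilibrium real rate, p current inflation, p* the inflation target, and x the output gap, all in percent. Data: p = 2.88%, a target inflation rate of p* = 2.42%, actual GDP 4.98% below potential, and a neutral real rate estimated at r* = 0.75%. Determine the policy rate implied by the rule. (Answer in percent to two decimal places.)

Output 4.98% below potential → x = -4.98.
i = 0.75 + 2.42 + 1.57 × (2.88 − 2.42) + 0.3 × (-4.98)
   = 0.75 + 2.42 + 0.7222 − 1.494 = 2.40

2.40%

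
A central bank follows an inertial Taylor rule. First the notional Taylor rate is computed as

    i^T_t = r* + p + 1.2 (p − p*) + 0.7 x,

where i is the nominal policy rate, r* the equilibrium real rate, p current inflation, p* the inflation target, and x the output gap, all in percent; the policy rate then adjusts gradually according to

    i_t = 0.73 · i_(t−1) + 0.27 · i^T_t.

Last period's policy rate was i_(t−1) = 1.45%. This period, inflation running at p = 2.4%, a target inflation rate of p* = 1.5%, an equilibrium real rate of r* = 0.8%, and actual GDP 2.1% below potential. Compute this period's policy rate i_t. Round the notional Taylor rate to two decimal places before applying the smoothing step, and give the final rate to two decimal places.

1.82%

Output 2.1% below potential → x = -2.1.
i^T_t = 0.8 + 2.4 + 1.2 × (2.4 − 1.5) + 0.7 × (-2.1)
   = 0.8 + 2.4 + 1.08 − 1.47 = 2.81
i_t = 0.73 × 1.45 + 0.27 × 2.81 = 1.0585 + 0.7587 = 1.82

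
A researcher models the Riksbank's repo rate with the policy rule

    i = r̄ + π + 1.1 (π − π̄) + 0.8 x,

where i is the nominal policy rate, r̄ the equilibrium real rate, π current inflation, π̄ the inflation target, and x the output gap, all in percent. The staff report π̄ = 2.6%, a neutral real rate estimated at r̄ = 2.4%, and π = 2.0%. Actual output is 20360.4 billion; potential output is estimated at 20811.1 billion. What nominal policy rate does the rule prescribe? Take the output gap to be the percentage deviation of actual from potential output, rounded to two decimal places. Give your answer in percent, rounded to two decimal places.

2.00%

Output gap = 100 × (20360.4 − 20811.1) / 20811.1 = -2.17%.
i = 2.40 + 2.00 + 1.1 × (2.00 − 2.60) + 0.8 × (-2.17)
   = 2.40 + 2 − 0.66 − 1.736 = 2.00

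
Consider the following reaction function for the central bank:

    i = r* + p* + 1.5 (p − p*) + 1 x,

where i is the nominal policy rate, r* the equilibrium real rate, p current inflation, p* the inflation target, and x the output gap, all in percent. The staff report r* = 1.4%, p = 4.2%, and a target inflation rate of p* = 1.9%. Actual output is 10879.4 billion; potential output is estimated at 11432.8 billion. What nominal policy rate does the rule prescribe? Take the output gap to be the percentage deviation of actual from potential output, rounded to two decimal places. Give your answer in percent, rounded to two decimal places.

1.91%

Output gap = 100 × (10879.4 − 11432.8) / 11432.8 = -4.84%.
i = 1.40 + 1.90 + 1.5 × (4.20 − 1.90) + 1 × (-4.84)
   = 1.40 + 1.9 + 3.45 − 4.84 = 1.91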